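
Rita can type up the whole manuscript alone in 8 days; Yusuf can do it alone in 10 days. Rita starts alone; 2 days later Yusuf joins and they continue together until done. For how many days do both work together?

In 2 days Rita does 2/8 = 1/4 of the job, leaving 3/4.
Rita and Yusuf together work at 9/40 per day, so finishing takes 3/4 ÷ 9/40 = 10/3 days.

10/3 days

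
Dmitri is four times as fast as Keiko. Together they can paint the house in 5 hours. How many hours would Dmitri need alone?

25/4 hours

Let Keiko's rate be r; then Dmitri's rate is 4r, so together (4 + 1)r = 5r = 1/5.
Thus r = 1/25 per hour.
Keiko alone: 25 hours; Dmitri alone: 25/4 hours.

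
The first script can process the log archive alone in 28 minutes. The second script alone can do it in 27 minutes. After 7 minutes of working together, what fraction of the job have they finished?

55/108

Combined rate: 1/28 + 1/27 = (27 + 28)/756 = 55/756 per minute.
In 7 minutes they complete 7·55/756 = 55/108 of the job.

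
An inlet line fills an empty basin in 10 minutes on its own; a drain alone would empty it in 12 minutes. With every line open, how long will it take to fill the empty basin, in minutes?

60 minutes

Net rate = 1/10 − 1/12 = (6 − 5)/60 = 1/60 per minute.
Filling time = 1 ÷ (1/60) = 60 minutes.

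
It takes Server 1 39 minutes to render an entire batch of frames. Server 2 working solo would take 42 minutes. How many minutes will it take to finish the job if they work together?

With two workers the combined time is the product over the sum: 39·42/(39+42) = 1638/81 = 182/9 minutes.

182/9 minutes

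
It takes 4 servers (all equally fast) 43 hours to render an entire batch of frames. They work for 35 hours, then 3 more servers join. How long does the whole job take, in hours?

One server does 1/172 of the job per hour.
After 35 hours with 4 servers, 35/43 is done (8/43 left).
With 7 servers the rate is 7/172, so the rest takes 8/43 ÷ 7/172 = 32/7 hours.
Total = 35 + 32/7 = 277/7 hours.

277/7 hours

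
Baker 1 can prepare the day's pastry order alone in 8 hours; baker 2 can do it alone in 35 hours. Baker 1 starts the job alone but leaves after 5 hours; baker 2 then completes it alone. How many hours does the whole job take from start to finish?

In 5 hours baker 1 does 5/8 of the job, leaving 3/8.
Baker 2 works at 1/35 per hour, so finishing takes 3/8 ÷ 1/35 = 105/8 hours.
Total time = 5 + 105/8 = 145/8 hours.

145/8 hours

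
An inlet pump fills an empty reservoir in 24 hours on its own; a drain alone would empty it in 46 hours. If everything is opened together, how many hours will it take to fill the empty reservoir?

552/11 hours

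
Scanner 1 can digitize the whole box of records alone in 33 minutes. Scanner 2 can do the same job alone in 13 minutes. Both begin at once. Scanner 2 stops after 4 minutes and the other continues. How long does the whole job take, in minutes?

In the first 4 minutes the combined rate is 46/429, so 184/429 of the job is done, leaving 245/429.
After scanner 2 leaves the rate is 1/33 per minute; the remaining 245/429 takes 245/13 minutes.
Total = 4 + 245/13 = 297/13 minutes.

297/13 minutes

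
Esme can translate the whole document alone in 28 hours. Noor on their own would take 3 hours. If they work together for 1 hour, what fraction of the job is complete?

Combined rate: 1/28 + 1/3 = (3 + 28)/84 = 31/84 per hour.
In 1 hour they complete 1·31/84 = 31/84 of the job.

31/84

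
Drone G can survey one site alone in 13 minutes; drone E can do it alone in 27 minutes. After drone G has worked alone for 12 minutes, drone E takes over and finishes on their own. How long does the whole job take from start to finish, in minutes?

183/13 minutes

In 12 minutes drone G does 12/13 of the job, leaving 1/13.
Drone E works at 1/27 per minute, so finishing takes 1/13 ÷ 1/27 = 27/13 minutes.
Total time = 12 + 27/13 = 183/13 minutes.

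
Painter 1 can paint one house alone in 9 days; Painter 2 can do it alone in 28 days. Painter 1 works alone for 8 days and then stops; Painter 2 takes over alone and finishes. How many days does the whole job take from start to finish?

In 8 days Painter 1 does 8/9 of the job, leaving 1/9.
Painter 2 works at 1/28 per day, so finishing takes 1/9 ÷ 1/28 = 28/9 days.
Total time = 8 + 28/9 = 100/9 days.

100/9 days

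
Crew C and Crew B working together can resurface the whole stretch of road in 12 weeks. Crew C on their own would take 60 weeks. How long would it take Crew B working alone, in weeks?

15 weeks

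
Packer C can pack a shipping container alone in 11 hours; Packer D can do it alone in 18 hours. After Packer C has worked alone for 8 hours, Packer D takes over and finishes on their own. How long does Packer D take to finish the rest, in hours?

In 8 hours Packer C does 8/11 of the job, leaving 3/11.
Packer D works at 1/18 per hour, so finishing takes 3/11 ÷ 1/18 = 54/11 hours.

54/11 hours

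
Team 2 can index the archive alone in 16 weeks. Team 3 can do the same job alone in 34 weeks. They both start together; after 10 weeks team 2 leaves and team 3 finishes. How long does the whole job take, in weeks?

In the first 10 weeks the combined rate is 25/272, so 125/136 of the job is done, leaving 11/136.
After team 2 leaves the rate is 1/34 per week; the remaining 11/136 takes 11/4 weeks.
Total = 10 + 11/4 = 51/4 weeks.

51/4 weeks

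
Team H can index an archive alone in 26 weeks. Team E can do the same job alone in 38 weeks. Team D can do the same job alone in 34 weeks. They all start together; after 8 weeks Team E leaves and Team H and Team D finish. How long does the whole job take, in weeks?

221/19 weeks

In the first 8 weeks the combined rate is 791/8398, so 3164/4199 of the job is done, leaving 1035/4199.
After Team E leaves the rate is 15/221 per week; the remaining 1035/4199 takes 69/19 weeks.
Total = 8 + 69/19 = 221/19 weeks.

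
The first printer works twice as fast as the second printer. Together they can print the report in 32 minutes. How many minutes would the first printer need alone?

Let the second printer's rate be r; then the first printer's rate is 2r, so together (2 + 1)r = 3r = 1/32.
Thus r = 1/96 per minute.
The second printer alone: 96 minutes; the first printer alone: 48 minutes.

48 minutes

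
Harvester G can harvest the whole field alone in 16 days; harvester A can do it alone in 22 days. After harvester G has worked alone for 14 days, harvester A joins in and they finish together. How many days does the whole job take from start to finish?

288/19 days

In 14 days harvester G does 14/16 = 7/8 of the job, leaving 1/8.
Harvester G and harvester A together work at 19/176 per day, so finishing takes 1/8 ÷ 19/176 = 22/19 days.
Total time = 14 + 22/19 = 288/19 days.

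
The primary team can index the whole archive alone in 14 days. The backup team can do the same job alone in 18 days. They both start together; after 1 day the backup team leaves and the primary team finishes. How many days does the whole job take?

In the first 1 day the combined rate is 8/63, so 8/63 of the job is done, leaving 55/63.
After the backup team leaves the rate is 1/14 per day; the remaining 55/63 takes 110/9 days.
Total = 1 + 110/9 = 119/9 days.

119/9 days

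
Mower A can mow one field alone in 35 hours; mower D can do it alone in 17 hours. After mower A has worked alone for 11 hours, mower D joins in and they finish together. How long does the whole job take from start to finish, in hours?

245/13 hours

In 11 hours mower A does 11/35 of the job, leaving 24/35.
Mower A and mower D together work at 52/595 per hour, so finishing takes 24/35 ÷ 52/595 = 102/13 hours.
Total time = 11 + 102/13 = 245/13 hours.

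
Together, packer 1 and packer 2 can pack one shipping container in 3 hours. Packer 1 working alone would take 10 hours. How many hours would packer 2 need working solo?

Combined rate is 1/3 per hour.
Known contribution: 1/10 per hour.
So packer 2's rate is 1/3 − 1/10 = 7/30, meaning 30/7 hours alone.

30/7 hours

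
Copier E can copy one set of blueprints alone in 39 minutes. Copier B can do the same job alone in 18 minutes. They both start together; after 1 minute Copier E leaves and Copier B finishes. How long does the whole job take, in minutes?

In the first 1 minute the combined rate is 19/234, so 19/234 of the job is done, leaving 215/234.
After Copier E leaves the rate is 1/18 per minute; the remaining 215/234 takes 215/13 minutes.
Total = 1 + 215/13 = 228/13 minutes.

228/13 minutes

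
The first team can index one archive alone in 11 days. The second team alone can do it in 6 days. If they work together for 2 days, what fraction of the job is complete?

17/33

Combined rate: 1/11 + 1/6 = (6 + 11)/66 = 17/66 per day.
In 2 days they complete 2·17/66 = 17/33 of the job.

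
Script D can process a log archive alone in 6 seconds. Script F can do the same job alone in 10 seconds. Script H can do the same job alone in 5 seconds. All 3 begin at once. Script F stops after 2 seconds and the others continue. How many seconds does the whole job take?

24/11 seconds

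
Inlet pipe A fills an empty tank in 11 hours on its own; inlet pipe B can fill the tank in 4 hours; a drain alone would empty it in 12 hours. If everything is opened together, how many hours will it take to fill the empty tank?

Net rate = 1/11 + 1/4 − 1/12 = (12 + 33 − 11)/132 = 34/132 = 17/66 per hour.
Filling time = 1 ÷ (17/66) = 66/17 hours.

66/17 hours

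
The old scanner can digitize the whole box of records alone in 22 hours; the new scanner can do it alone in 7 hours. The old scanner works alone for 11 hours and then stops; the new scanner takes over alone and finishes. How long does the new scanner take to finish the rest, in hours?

7/2 hours

In 11 hours the old scanner does 11/22 = 1/2 of the job, leaving 1/2.
The new scanner works at 1/7 per hour, so finishing takes 1/2 ÷ 1/7 = 7/2 hours.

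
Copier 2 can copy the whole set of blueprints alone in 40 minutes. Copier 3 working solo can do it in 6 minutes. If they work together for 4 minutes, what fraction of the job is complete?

Combined rate: 1/40 + 1/6 = (3 + 20)/120 = 23/120 per minute.
In 4 minutes they complete 4·23/120 = 23/30 of the job.

23/30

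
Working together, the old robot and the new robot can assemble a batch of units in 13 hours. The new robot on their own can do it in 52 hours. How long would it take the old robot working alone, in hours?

52/3 hours

Combined rate is 1/13 per hour.
Known contribution: 1/52 per hour.
So the old robot's rate is 1/13 − 1/52 = 3/52, meaning 52/3 hours alone.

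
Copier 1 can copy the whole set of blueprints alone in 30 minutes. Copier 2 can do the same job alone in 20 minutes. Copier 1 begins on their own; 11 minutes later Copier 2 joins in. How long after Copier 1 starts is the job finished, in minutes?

93/5 minutes

In the first 11 minutes Copier 1 alone does 11/30 of the job, leaving 19/30.
Once everyone is working, combined rate: 1/30 + 1/20 = (2 + 3)/60 = 5/60 = 1/12 per minute.
Remaining 19/30 at 1/12 per minute takes 38/5 minutes.
Total from the start = 11 + 38/5 = 93/5 minutes.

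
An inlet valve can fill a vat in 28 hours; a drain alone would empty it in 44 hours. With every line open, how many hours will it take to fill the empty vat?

77 hours

Net rate = 1/28 − 1/44 = (11 − 7)/308 = 4/308 = 1/77 per hour.
Filling time = 1 ÷ (1/77) = 77 hours.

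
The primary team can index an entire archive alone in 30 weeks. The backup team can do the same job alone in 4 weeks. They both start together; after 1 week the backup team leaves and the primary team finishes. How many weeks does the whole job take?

In the first 1 week the combined rate is 17/60, so 17/60 of the job is done, leaving 43/60.
After the backup team leaves the rate is 1/30 per week; the remaining 43/60 takes 43/2 weeks.
Total = 1 + 43/2 = 45/2 weeks.

45/2 weeks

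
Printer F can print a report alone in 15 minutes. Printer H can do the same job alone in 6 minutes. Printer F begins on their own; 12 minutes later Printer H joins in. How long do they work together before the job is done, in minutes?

In the first 12 minutes Printer F alone does 12/15 = 4/5 of the job, leaving 1/5.
Once everyone is working, combined rate: 1/15 + 1/6 = (2 + 5)/30 = 7/30 per minute.
Remaining 1/5 at 7/30 per minute takes 6/7 minutes.

6/7 minutes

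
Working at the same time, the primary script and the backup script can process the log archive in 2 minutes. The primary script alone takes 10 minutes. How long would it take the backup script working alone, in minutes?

5/2 minutes

Combined rate is 1/2 per minute.
Known contribution: 1/10 per minute.
So the backup script's rate is 1/2 − 1/10 = 2/5, meaning 5/2 minutes alone.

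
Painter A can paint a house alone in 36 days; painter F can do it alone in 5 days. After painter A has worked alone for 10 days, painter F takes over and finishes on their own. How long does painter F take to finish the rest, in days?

In 10 days painter A does 10/36 = 5/18 of the job, leaving 13/18.
Painter F works at 1/5 per day, so finishing takes 13/18 ÷ 1/5 = 65/18 days.

65/18 days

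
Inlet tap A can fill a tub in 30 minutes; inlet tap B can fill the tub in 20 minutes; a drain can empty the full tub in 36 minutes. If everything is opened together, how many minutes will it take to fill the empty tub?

Net rate = 1/30 + 1/20 − 1/36 = (6 + 9 − 5)/180 = 10/180 = 1/18 per minute.
Filling time = 1 ÷ (1/18) = 18 minutes.

18 minutes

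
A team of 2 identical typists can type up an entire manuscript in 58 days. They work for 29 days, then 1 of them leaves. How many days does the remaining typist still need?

58 days

One typist does 1/116 of the job per day.
After 29 days with 2 typists, 1/2 is done (1/2 left).
With 1 typist the rate is 1/116, so the rest takes 1/2 ÷ 1/116 = 58 days.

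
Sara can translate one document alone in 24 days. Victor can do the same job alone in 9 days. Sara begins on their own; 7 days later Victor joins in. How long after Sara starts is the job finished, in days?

In the first 7 days Sara alone does 7/24 of the job, leaving 17/24.
Once everyone is working, combined rate: 1/24 + 1/9 = (3 + 8)/72 = 11/72 per day.
Remaining 17/24 at 11/72 per day takes 51/11 days.
Total from the start = 7 + 51/11 = 128/11 days.

128/11 days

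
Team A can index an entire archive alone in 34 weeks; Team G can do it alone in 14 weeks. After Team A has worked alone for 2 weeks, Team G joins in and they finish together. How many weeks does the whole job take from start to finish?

34/3 weeks

In 2 weeks Team A does 2/34 = 1/17 of the job, leaving 16/17.
Team A and Team G together work at 12/119 per week, so finishing takes 16/17 ÷ 12/119 = 28/3 weeks.
Total time = 2 + 28/3 = 34/3 weeks.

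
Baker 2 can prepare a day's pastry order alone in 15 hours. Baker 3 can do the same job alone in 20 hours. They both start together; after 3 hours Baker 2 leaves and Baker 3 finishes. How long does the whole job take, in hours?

In the first 3 hours the combined rate is 7/60, so 7/20 of the job is done, leaving 13/20.
After Baker 2 leaves the rate is 1/20 per hour; the remaining 13/20 takes 13 hours.
Total = 3 + 13 = 16 hours.

16 hours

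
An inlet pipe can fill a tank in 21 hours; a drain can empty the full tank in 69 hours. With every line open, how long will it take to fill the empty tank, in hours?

483/16 hours

Net rate = 1/21 − 1/69 = (23 − 7)/483 = 16/483 per hour.
Filling time = 1 ÷ (16/483) = 483/16 hours.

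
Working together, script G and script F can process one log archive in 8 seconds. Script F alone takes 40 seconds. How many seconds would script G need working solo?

10 seconds

Combined rate is 1/8 per second.
Known contribution: 1/40 per second.
So script G's rate is 1/8 − 1/40 = 1/10, meaning 10 seconds alone.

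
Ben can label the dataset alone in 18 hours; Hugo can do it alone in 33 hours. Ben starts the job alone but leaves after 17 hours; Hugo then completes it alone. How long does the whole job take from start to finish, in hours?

113/6 hours

In 17 hours Ben does 17/18 of the job, leaving 1/18.
Hugo works at 1/33 per hour, so finishing takes 1/18 ÷ 1/33 = 11/6 hours.
Total time = 17 + 11/6 = 113/6 hours.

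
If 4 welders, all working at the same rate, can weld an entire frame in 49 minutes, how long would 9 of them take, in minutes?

196/9 minutes

Total work is 4·49 = 196 welder-minutes.
With 9 welders: 196/9 minutes.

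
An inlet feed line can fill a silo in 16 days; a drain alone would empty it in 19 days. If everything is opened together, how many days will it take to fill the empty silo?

Net rate = 1/16 − 1/19 = (19 − 16)/304 = 3/304 per day.
Filling time = 1 ÷ (3/304) = 304/3 days.

304/3 days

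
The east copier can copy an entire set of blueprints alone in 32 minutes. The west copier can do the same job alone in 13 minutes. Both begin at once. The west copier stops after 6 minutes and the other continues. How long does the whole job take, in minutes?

In the first 6 minutes the combined rate is 45/416, so 135/208 of the job is done, leaving 73/208.
After the west copier leaves the rate is 1/32 per minute; the remaining 73/208 takes 146/13 minutes.
Total = 6 + 146/13 = 224/13 minutes.

224/13 minutes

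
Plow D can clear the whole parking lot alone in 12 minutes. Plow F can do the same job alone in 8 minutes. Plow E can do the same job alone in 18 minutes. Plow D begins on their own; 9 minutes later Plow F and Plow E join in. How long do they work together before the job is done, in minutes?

18/19 minutes

In the first 9 minutes Plow D alone does 9/12 = 3/4 of the job, leaving 1/4.
Once everyone is working, combined rate: 1/12 + 1/8 + 1/18 = (6 + 9 + 4)/72 = 19/72 per minute.
Remaining 1/4 at 19/72 per minute takes 18/19 minutes.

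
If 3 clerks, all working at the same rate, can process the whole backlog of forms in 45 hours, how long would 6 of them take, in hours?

45/2 hours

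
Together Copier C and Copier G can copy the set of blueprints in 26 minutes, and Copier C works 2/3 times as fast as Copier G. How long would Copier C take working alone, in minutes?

65 minutes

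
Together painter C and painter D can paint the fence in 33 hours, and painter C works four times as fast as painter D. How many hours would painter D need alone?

Let painter D's rate be r; then painter C's rate is 4r, so together (4 + 1)r = 5r = 1/33.
Thus r = 1/165 per hour.
Painter D alone: 165 hours; painter C alone: 165/4 hours.

165 hours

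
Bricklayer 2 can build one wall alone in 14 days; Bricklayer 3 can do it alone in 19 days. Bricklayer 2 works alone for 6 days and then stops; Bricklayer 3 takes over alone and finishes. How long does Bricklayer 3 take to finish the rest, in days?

In 6 days Bricklayer 2 does 6/14 = 3/7 of the job, leaving 4/7.
Bricklayer 3 works at 1/19 per day, so finishing takes 4/7 ÷ 1/19 = 76/7 days.

76/7 days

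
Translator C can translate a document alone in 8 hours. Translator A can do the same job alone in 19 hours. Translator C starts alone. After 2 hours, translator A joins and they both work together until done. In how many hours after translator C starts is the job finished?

56/9 hours

In the first 2 hours translator C alone does 2/8 = 1/4 of the job, leaving 3/4.
Once everyone is working, combined rate: 1/8 + 1/19 = (19 + 8)/152 = 27/152 per hour.
Remaining 3/4 at 27/152 per hour takes 38/9 hours.
Total from the start = 2 + 38/9 = 56/9 hours.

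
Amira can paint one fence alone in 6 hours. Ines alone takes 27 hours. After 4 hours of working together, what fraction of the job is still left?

Combined rate: 1/6 + 1/27 = (9 + 2)/54 = 11/54 per hour.
In 4 hours they complete 4·11/54 = 22/27 of the job.
So 5/27 remains.

5/27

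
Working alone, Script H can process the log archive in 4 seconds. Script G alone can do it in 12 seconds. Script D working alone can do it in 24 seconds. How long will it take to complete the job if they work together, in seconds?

Combined rate: 1/4 + 1/12 + 1/24 = (6 + 2 + 1)/24 = 9/24 = 3/8 per second.
Time = 1 ÷ (3/8) = 8/3 seconds.

8/3 seconds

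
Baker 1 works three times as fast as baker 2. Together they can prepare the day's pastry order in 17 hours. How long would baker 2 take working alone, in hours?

Let baker 2's rate be r; then baker 1's rate is 3r, so together (3 + 1)r = 4r = 1/17.
Thus r = 1/68 per hour.
Baker 2 alone: 68 hours; baker 1 alone: 68/3 hours.

68 hours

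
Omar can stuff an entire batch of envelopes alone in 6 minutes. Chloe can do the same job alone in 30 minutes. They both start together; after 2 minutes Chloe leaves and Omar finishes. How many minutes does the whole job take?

In the first 2 minutes the combined rate is 1/5, so 2/5 of the job is done, leaving 3/5.
After Chloe leaves the rate is 1/6 per minute; the remaining 3/5 takes 18/5 minutes.
Total = 2 + 18/5 = 28/5 minutes.

28/5 minutes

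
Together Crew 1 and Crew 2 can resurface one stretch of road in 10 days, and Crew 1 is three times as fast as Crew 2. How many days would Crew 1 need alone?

Let Crew 2's rate be r; then Crew 1's rate is 3r, so together (3 + 1)r = 4r = 1/10.
Thus r = 1/40 per day.
Crew 2 alone: 40 days; Crew 1 alone: 40/3 days.

40/3 days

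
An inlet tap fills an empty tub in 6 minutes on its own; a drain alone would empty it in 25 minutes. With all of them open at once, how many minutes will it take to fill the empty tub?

150/19 minutes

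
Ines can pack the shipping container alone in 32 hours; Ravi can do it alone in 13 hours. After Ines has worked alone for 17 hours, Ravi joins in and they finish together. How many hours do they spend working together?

13/3 hours

In 17 hours Ines does 17/32 of the job, leaving 15/32.
Ines and Ravi together work at 45/416 per hour, so finishing takes 15/32 ÷ 45/416 = 13/3 hours.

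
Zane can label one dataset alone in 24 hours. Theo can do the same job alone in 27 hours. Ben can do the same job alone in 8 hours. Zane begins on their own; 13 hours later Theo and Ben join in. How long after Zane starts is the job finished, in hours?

In the first 13 hours Zane alone does 13/24 of the job, leaving 11/24.
Once everyone is working, combined rate: 1/24 + 1/27 + 1/8 = (9 + 8 + 27)/216 = 44/216 = 11/54 per hour.
Remaining 11/24 at 11/54 per hour takes 9/4 hours.
Total from the start = 13 + 9/4 = 61/4 hours.

61/4 hours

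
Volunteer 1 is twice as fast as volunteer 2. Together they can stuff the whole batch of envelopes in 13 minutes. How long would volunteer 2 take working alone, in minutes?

39 minutes

Let volunteer 2's rate be r; then volunteer 1's rate is 2r, so together (2 + 1)r = 3r = 1/13.
Thus r = 1/39 per minute.
Volunteer 2 alone: 39 minutes; volunteer 1 alone: 39/2 minutes.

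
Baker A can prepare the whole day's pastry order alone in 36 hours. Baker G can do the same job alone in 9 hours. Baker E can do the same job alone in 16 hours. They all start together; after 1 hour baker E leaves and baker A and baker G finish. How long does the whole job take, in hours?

In the first 1 hour the combined rate is 29/144, so 29/144 of the job is done, leaving 115/144.
After baker E leaves the rate is 5/36 per hour; the remaining 115/144 takes 23/4 hours.
Total = 1 + 23/4 = 27/4 hours.

27/4 hours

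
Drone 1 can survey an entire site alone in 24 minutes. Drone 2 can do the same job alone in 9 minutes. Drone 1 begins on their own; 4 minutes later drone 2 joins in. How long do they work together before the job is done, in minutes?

In the first 4 minutes drone 1 alone does 4/24 = 1/6 of the job, leaving 5/6.
Once everyone is working, combined rate: 1/24 + 1/9 = (3 + 8)/72 = 11/72 per minute.
Remaining 5/6 at 11/72 per minute takes 60/11 minutes.

60/11 minutes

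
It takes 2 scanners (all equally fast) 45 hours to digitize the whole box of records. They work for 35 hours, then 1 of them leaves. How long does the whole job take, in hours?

55 hours

One scanner does 1/90 of the job per hour.
After 35 hours with 2 scanners, 7/9 is done (2/9 left).
With 1 scanner the rate is 1/90, so the rest takes 2/9 ÷ 1/90 = 20 hours.
Total = 35 + 20 = 55 hours.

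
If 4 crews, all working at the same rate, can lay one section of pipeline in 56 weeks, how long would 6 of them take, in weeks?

Total work is 4·56 = 224 crew-weeks.
With 6 crews: 224/6 = 112/3 weeks.

112/3 weeks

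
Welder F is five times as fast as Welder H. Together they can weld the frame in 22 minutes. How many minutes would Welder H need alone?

Let Welder H's rate be r; then Welder F's rate is 5r, so together (5 + 1)r = 6r = 1/22.
Thus r = 1/132 per minute.
Welder H alone: 132 minutes; Welder F alone: 132/5 minutes.

132 minutes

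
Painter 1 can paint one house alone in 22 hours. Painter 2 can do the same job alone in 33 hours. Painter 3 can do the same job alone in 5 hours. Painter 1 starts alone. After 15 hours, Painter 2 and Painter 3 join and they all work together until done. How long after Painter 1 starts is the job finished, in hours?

In the first 15 hours Painter 1 alone does 15/22 of the job, leaving 7/22.
Once everyone is working, combined rate: 1/22 + 1/33 + 1/5 = (15 + 10 + 66)/330 = 91/330 per hour.
Remaining 7/22 at 91/330 per hour takes 15/13 hours.
Total from the start = 15 + 15/13 = 210/13 hours.

210/13 hours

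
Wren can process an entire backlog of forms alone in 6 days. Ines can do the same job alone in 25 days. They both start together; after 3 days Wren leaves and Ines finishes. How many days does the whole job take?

25/2 days

In the first 3 days the combined rate is 31/150, so 31/50 of the job is done, leaving 19/50.
After Wren leaves the rate is 1/25 per day; the remaining 19/50 takes 19/2 days.
Total = 3 + 19/2 = 25/2 days.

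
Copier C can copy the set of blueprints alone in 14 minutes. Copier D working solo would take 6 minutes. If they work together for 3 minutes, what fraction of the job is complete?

5/7

Combined rate: 1/14 + 1/6 = (3 + 7)/42 = 10/42 = 5/21 per minute.
In 3 minutes they complete 3·5/21 = 5/7 of the job.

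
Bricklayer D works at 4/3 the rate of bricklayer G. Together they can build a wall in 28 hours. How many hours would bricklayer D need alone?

Let bricklayer G's rate be r; then bricklayer D's rate is (4/3)r, so together (4/3 + 1)r = (7/3)r = 1/28.
Thus r = 3/196 per hour.
Bricklayer G alone: 196/3 hours; bricklayer D alone: 49 hours.

49 hours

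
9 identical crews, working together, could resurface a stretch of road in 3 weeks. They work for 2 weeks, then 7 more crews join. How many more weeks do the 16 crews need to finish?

One crew does 1/27 of the job per week.
After 2 weeks with 9 crews, 2/3 is done (1/3 left).
With 16 crews the rate is 16/27, so the rest takes 1/3 ÷ 16/27 = 9/16 weeks.

9/16 weeks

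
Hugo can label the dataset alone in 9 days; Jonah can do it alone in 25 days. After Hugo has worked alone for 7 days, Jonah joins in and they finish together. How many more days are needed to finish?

In 7 days Hugo does 7/9 of the job, leaving 2/9.
Hugo and Jonah together work at 34/225 per day, so finishing takes 2/9 ÷ 34/225 = 25/17 days.

25/17 days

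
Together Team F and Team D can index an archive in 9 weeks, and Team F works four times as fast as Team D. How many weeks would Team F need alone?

45/4 weeks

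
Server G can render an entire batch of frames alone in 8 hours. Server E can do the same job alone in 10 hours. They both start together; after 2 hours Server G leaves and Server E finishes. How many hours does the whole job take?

In the first 2 hours the combined rate is 9/40, so 9/20 of the job is done, leaving 11/20.
After Server G leaves the rate is 1/10 per hour; the remaining 11/20 takes 11/2 hours.
Total = 2 + 11/2 = 15/2 hours.

15/2 hours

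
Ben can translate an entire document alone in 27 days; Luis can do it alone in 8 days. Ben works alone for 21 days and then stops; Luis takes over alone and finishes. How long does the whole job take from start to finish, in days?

In 21 days Ben does 21/27 = 7/9 of the job, leaving 2/9.
Luis works at 1/8 per day, so finishing takes 2/9 ÷ 1/8 = 16/9 days.
Total time = 21 + 16/9 = 205/9 days.

205/9 days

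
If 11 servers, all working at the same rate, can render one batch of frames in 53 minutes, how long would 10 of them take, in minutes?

Total work is 11·53 = 583 server-minutes.
With 10 servers: 583/10 minutes.

583/10 minutes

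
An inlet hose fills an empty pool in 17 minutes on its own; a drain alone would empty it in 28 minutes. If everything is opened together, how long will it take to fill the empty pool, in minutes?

476/11 minutes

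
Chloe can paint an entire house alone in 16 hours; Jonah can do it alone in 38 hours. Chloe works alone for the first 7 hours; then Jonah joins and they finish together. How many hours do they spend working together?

19/3 hours

In 7 hours Chloe does 7/16 of the job, leaving 9/16.
Chloe and Jonah together work at 27/304 per hour, so finishing takes 9/16 ÷ 27/304 = 19/3 hours.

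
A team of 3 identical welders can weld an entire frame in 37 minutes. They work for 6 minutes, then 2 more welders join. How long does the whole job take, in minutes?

One welder does 1/111 of the job per minute.
After 6 minutes with 3 welders, 6/37 is done (31/37 left).
With 5 welders the rate is 5/111, so the rest takes 31/37 ÷ 5/111 = 93/5 minutes.
Total = 6 + 93/5 = 123/5 minutes.

123/5 minutes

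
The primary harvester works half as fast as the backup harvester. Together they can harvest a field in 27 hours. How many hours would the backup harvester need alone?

81/2 hours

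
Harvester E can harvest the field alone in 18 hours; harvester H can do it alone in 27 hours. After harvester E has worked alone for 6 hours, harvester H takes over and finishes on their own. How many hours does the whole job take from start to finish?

In 6 hours harvester E does 6/18 = 1/3 of the job, leaving 2/3.
Harvester H works at 1/27 per hour, so finishing takes 2/3 ÷ 1/27 = 18 hours.
Total time = 6 + 18 = 24 hours.

24 hours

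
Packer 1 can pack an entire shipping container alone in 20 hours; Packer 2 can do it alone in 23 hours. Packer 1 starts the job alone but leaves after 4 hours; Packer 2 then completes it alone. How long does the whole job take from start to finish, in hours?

In 4 hours Packer 1 does 4/20 = 1/5 of the job, leaving 4/5.
Packer 2 works at 1/23 per hour, so finishing takes 4/5 ÷ 1/23 = 92/5 hours.
Total time = 4 + 92/5 = 112/5 hours.

112/5 hours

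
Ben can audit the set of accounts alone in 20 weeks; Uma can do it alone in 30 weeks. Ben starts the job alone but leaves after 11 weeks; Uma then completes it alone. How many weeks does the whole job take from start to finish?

In 11 weeks Ben does 11/20 of the job, leaving 9/20.
Uma works at 1/30 per week, so finishing takes 9/20 ÷ 1/30 = 27/2 weeks.
Total time = 11 + 27/2 = 49/2 weeks.

49/2 weeks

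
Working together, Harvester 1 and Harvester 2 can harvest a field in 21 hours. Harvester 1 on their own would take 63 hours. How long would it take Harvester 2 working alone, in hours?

Combined rate is 1/21 per hour.
Known contribution: 1/63 per hour.
So Harvester 2's rate is 1/21 − 1/63 = 2/63, meaning 63/2 hours alone.

63/2 hours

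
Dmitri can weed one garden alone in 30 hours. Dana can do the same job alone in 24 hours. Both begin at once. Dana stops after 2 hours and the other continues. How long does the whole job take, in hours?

In the first 2 hours the combined rate is 3/40, so 3/20 of the job is done, leaving 17/20.
After Dana leaves the rate is 1/30 per hour; the remaining 17/20 takes 51/2 hours.
Total = 2 + 51/2 = 55/2 hours.

55/2 hours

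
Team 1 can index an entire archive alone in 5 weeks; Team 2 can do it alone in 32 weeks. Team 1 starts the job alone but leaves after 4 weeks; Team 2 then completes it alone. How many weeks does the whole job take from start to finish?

52/5 weeks

In 4 weeks Team 1 does 4/5 of the job, leaving 1/5.
Team 2 works at 1/32 per week, so finishing takes 1/5 ÷ 1/32 = 32/5 weeks.
Total time = 4 + 32/5 = 52/5 weeks.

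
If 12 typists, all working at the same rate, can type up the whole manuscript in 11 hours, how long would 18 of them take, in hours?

Total work is 12·11 = 132 typist-hours.
With 18 typists: 132/18 = 22/3 hours.

22/3 hours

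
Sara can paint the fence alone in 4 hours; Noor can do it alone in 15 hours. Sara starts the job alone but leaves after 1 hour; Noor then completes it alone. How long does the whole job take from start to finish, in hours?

In 1 hour Sara does 1/4 of the job, leaving 3/4.
Noor works at 1/15 per hour, so finishing takes 3/4 ÷ 1/15 = 45/4 hours.
Total time = 1 + 45/4 = 49/4 hours.

49/4 hours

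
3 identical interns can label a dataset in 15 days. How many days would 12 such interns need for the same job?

15/4 days

Total work is 3·15 = 45 intern-days.
With 12 interns: 45/12 = 15/4 days.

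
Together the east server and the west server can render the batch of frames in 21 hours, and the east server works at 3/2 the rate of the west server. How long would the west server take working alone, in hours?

105/2 hours

Let the west server's rate be r; then the east server's rate is (3/2)r, so together (3/2 + 1)r = (5/2)r = 1/21.
Thus r = 2/105 per hour.
The west server alone: 105/2 hours; the east server alone: 35 hours.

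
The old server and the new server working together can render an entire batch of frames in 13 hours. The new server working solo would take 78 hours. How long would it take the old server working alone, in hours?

Combined rate is 1/13 per hour.
Known contribution: 1/78 per hour.
So the old server's rate is 1/13 − 1/78 = 5/78, meaning 78/5 hours alone.

78/5 hours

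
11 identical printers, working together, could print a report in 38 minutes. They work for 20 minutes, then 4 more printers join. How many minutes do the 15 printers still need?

66/5 minutes

One printer does 1/418 of the job per minute.
After 20 minutes with 11 printers, 10/19 is done (9/19 left).
With 15 printers the rate is 15/418, so the rest takes 9/19 ÷ 15/418 = 66/5 minutes.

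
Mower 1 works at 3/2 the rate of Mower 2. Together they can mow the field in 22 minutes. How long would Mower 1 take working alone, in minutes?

110/3 minutes

Let Mower 2's rate be r; then Mower 1's rate is (3/2)r, so together (3/2 + 1)r = (5/2)r = 1/22.
Thus r = 1/55 per minute.
Mower 2 alone: 55 minutes; Mower 1 alone: 110/3 minutes.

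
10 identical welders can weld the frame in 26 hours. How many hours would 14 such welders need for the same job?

Total work is 10·26 = 260 welder-hours.
With 14 welders: 260/14 = 130/7 hours.

130/7 hours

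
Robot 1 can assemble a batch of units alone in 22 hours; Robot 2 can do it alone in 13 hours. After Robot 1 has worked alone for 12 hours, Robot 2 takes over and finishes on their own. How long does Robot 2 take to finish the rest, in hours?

65/11 hours

In 12 hours Robot 1 does 12/22 = 6/11 of the job, leaving 5/11.
Robot 2 works at 1/13 per hour, so finishing takes 5/11 ÷ 1/13 = 65/11 hours.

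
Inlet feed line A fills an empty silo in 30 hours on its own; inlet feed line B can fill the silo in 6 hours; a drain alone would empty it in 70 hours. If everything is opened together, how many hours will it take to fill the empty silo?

70/13 hours

Net rate = 1/30 + 1/6 − 1/70 = (7 + 35 − 3)/210 = 39/210 = 13/70 per hour.
Filling time = 1 ÷ (13/70) = 70/13 hours.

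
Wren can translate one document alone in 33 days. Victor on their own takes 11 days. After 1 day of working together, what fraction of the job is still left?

Combined rate: 1/33 + 1/11 = (1 + 3)/33 = 4/33 per day.
In 1 day they complete 1·4/33 = 4/33 of the job.
So 29/33 remains.

29/33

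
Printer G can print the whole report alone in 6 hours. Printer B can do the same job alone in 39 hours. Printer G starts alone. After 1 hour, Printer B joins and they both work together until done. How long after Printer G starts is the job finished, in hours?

In the first 1 hour Printer G alone does 1/6 of the job, leaving 5/6.
Once everyone is working, combined rate: 1/6 + 1/39 = (13 + 2)/78 = 15/78 = 5/26 per hour.
Remaining 5/6 at 5/26 per hour takes 13/3 hours.
Total from the start = 1 + 13/3 = 16/3 hours.

16/3 hours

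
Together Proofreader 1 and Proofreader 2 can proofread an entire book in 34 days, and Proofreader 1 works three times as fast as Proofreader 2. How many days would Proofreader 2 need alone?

Let Proofreader 2's rate be r; then Proofreader 1's rate is 3r, so together (3 + 1)r = 4r = 1/34.
Thus r = 1/136 per day.
Proofreader 2 alone: 136 days; Proofreader 1 alone: 136/3 days.

136 days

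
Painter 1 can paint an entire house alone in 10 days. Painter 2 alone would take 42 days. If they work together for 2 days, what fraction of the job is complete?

26/105

Combined rate: 1/10 + 1/42 = (21 + 5)/210 = 26/210 = 13/105 per day.
In 2 days they complete 2·13/105 = 26/105 of the job.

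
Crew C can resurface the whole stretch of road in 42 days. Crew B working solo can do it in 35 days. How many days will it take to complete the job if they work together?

210/11 days

With two workers the combined time is the product over the sum: 42·35/(42+35) = 1470/77 = 210/11 days.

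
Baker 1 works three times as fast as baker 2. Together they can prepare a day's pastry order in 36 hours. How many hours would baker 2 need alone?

Let baker 2's rate be r; then baker 1's rate is 3r, so together (3 + 1)r = 4r = 1/36.
Thus r = 1/144 per hour.
Baker 2 alone: 144 hours; baker 1 alone: 48 hours.

144 hours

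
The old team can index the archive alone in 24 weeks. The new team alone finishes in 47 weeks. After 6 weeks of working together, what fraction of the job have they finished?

Combined rate: 1/24 + 1/47 = (47 + 24)/1128 = 71/1128 per week.
In 6 weeks they complete 6·71/1128 = 71/188 of the job.

71/188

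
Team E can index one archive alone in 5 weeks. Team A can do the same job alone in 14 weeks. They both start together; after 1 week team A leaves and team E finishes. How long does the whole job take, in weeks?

In the first 1 week the combined rate is 19/70, so 19/70 of the job is done, leaving 51/70.
After team A leaves the rate is 1/5 per week; the remaining 51/70 takes 51/14 weeks.
Total = 1 + 51/14 = 65/14 weeks.

65/14 weeks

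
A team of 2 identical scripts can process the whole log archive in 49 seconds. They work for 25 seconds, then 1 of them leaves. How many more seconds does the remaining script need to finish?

48 seconds

One script does 1/98 of the job per second.
After 25 seconds with 2 scripts, 25/49 is done (24/49 left).
With 1 script the rate is 1/98, so the rest takes 24/49 ÷ 1/98 = 48 seconds.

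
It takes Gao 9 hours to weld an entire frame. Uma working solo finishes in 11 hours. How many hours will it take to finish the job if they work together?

99/20 hours

With two workers the combined time is the product over the sum: 9·11/(9+11) = 99/20 hours.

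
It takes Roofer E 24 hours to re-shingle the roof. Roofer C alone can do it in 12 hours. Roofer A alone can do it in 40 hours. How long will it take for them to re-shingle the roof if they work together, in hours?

Combined rate: 1/24 + 1/12 + 1/40 = (5 + 10 + 3)/120 = 18/120 = 3/20 per hour.
Time = 1 ÷ (3/20) = 20/3 hours.

20/3 hours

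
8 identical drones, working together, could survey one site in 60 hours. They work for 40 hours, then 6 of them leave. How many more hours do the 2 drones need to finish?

One drone does 1/480 of the job per hour.
After 40 hours with 8 drones, 2/3 is done (1/3 left).
With 2 drones the rate is 2/480 = 1/240, so the rest takes 1/3 ÷ 1/240 = 80 hours.

80 hours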